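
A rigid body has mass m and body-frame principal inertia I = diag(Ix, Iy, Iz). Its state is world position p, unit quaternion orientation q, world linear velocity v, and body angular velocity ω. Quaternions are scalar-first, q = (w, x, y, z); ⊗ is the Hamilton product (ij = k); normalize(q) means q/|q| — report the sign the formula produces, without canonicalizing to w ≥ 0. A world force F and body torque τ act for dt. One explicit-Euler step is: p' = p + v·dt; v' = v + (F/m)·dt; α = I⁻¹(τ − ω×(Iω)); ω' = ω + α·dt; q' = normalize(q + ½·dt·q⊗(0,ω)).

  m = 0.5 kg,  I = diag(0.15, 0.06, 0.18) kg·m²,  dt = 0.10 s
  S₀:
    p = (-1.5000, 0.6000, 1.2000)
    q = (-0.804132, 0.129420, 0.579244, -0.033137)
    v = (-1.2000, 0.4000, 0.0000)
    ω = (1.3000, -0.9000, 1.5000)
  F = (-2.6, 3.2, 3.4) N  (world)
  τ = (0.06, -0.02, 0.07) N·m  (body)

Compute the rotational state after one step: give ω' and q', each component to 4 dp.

(τ − ω×Iω)/I = (1.4800, 0.6417, -0.1961)
new body rate ω' = (1.4480, -0.8358, 1.4804)
Hamilton product q⊗(0,ω) = (0.4027791, -0.2063289, 0.4865107, -2.0756932)
q + ½dt·q⊗(0,ω), renormalized = (-0.7794, 0.1184, 0.6000, -0.1361)

ω' = (1.4480, -0.8358, 1.4804)
q' = (-0.7794, 0.1184, 0.6000, -0.1361)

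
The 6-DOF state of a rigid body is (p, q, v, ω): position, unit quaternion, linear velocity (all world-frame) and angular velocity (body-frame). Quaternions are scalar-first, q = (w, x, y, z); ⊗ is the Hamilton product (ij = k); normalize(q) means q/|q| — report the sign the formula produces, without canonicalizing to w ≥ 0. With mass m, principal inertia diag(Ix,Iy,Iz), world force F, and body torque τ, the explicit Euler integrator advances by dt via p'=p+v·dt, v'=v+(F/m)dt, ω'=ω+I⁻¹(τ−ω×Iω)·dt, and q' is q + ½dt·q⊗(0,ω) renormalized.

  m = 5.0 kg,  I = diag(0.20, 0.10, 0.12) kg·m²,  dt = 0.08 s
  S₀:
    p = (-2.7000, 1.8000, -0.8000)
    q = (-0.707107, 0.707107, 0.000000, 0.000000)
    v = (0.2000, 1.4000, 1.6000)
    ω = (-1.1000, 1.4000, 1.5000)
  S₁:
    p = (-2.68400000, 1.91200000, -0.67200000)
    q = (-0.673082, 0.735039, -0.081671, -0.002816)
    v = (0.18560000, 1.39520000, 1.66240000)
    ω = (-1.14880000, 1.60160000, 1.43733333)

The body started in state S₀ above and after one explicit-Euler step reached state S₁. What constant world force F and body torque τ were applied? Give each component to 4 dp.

F = (-0.9000, -0.3000, 3.9000)
τ = (-0.0800, 0.1200, 0.0600)

velocity change Δv = (-0.01440000, -0.00480000, 0.06240000)
m·(v₁−v₀)/dt = (-0.9000, -0.3000, 3.9000)
ω₁ − ω₀ = (-0.04880000, 0.20160000, -0.06266667)
I·α + gyro = (-0.0800, 0.1200, 0.0600)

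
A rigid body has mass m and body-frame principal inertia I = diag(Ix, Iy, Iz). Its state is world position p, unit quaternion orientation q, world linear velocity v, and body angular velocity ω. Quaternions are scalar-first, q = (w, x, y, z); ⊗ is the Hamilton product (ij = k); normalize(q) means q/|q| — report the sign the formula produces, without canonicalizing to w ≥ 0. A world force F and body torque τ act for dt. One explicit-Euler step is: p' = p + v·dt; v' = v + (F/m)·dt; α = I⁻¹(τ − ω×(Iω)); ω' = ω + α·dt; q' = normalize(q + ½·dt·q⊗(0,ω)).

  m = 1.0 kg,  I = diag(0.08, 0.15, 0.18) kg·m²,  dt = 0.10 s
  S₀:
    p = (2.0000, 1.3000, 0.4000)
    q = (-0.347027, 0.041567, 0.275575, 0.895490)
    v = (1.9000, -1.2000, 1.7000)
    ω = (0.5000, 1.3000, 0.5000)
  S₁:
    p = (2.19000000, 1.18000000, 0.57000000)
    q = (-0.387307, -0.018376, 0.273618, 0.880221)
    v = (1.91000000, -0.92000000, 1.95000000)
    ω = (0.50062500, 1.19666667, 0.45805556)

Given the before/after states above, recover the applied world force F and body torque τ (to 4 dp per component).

rate change Δω = (0.00062500, -0.10333333, -0.04194444)
ω₀×(Iω₀) = (0.0195, -0.0250, 0.0455)
I·α + gyro = (0.0200, -0.1800, -0.0300)
v₁ − v₀ = (0.01000000, 0.28000000, 0.25000000)
F = m·Δv/dt = (0.1000, 2.8000, 2.5000)

F = (0.1000, 2.8000, 2.5000)
τ = (0.0200, -0.1800, -0.0300)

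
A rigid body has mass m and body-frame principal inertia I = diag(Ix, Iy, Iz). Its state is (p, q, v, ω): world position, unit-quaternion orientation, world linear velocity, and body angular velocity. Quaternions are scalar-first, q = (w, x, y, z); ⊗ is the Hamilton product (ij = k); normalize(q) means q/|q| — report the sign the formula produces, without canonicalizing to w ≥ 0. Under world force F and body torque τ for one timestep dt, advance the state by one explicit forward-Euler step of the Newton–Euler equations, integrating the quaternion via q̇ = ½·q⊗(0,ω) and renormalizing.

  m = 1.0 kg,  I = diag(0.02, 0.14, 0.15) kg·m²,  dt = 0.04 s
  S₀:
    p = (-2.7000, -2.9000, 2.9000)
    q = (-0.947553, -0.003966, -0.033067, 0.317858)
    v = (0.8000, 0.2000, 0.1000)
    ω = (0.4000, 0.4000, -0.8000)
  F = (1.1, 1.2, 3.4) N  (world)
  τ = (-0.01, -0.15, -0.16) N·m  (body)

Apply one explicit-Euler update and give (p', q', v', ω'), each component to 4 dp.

p' = p + v·dt = (-2.6680, -2.8920, 2.9040)
v' = v + a·dt = (0.8440, 0.2480, 0.2360)
α = I⁻¹(τ − ω×Iω) = (-0.3400, -1.3686, -1.1947)
new body rate ω' = (0.3864, 0.3453, -0.8478)
q⊗(0,ω) = (0.2690996, -0.4797108, -0.2550508, 0.7696828)
updated quaternion q' = (-0.9420, -0.0136, -0.0382, 0.3332)

p' = (-2.6680, -2.8920, 2.9040)
q' = (-0.9420, -0.0136, -0.0382, 0.3332)
v' = (0.8440, 0.2480, 0.2360)
ω' = (0.3864, 0.3453, -0.8478)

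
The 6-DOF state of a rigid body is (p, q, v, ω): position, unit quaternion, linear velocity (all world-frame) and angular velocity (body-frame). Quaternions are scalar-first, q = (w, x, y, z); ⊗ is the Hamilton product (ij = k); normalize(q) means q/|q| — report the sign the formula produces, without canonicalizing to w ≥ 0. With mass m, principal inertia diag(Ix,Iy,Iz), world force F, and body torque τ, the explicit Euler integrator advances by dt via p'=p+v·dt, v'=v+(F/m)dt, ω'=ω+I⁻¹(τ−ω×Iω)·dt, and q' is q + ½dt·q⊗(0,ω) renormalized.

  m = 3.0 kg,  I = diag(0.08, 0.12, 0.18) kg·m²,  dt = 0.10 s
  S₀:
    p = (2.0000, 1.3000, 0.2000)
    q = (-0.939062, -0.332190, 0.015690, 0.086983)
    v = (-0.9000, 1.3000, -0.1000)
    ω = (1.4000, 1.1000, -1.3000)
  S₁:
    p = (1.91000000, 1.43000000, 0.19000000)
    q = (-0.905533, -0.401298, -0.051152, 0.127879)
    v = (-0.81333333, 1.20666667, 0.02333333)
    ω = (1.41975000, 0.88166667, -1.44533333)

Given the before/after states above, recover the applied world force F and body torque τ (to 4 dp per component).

F = (2.6000, -2.8000, 3.7000)
τ = (-0.0700, -0.0800, -0.2000)

Δv = v₁−v₀ = (0.08666667, -0.09333333, 0.12333333)
applied force F = (2.6000, -2.8000, 3.7000)
ω₁ − ω₀ = (0.01975000, -0.21833333, -0.14533333)
gyro term ω₀×Iω₀ = (-0.0858, 0.1820, 0.0616)
applied torque τ = (-0.0700, -0.0800, -0.2000)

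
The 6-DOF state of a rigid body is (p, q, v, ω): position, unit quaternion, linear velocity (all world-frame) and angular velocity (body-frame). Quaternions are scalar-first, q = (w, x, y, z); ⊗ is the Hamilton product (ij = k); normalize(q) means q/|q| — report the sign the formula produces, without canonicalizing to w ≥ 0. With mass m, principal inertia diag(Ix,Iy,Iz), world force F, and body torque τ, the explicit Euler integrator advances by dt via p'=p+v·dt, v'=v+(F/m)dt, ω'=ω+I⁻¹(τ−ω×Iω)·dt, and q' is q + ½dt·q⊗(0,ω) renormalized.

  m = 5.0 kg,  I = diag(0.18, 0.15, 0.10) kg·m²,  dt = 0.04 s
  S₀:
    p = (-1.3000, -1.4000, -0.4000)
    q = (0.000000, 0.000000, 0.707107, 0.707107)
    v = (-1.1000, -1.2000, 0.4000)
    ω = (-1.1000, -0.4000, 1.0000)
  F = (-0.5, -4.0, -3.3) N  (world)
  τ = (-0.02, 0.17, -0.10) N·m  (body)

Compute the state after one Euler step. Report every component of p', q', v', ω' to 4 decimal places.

new position p' = (-1.3440, -1.4480, -0.3840)
new velocity v' = (-1.1040, -1.2320, 0.3736)
ω×(Iω) gyroscopic = (0.0200, -0.0880, -0.0132)
α = I⁻¹(τ − ω×Iω) = (-0.2222, 1.7200, -0.8680)
new body rate ω' = (-1.1089, -0.3312, 0.9653)
2q̇ = q⊗(0,ω) = (-0.4242642, 0.9899498, -0.7778177, 0.7778177)
q' = normalize(q + ½dt·q⊗(0,ω)) = (-0.0085, 0.0198, 0.6912, 0.7223)

p' = (-1.3440, -1.4480, -0.3840)
q' = (-0.0085, 0.0198, 0.6912, 0.7223)
v' = (-1.1040, -1.2320, 0.3736)
ω' = (-1.1089, -0.3312, 0.9653)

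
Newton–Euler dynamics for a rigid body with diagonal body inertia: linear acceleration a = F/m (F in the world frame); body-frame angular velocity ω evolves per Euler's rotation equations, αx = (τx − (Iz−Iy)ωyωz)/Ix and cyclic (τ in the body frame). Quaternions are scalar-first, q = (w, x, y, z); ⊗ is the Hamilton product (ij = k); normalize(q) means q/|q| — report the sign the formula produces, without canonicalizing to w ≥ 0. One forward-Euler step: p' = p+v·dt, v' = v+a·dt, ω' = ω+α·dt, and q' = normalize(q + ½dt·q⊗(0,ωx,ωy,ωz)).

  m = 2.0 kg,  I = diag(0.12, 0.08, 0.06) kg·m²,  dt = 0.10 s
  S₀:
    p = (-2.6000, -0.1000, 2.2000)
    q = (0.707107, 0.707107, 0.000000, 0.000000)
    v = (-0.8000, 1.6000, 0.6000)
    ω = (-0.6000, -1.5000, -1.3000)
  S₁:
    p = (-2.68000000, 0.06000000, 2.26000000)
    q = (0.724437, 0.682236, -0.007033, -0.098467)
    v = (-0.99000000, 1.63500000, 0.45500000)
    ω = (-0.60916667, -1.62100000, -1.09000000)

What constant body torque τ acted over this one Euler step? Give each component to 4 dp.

rate change Δω = (-0.00916667, -0.12100000, 0.21000000)
ω₀×(Iω₀) = (-0.0390, 0.0468, -0.0360)
applied torque τ = (-0.0500, -0.0500, 0.0900)

τ = (-0.0500, -0.0500, 0.0900)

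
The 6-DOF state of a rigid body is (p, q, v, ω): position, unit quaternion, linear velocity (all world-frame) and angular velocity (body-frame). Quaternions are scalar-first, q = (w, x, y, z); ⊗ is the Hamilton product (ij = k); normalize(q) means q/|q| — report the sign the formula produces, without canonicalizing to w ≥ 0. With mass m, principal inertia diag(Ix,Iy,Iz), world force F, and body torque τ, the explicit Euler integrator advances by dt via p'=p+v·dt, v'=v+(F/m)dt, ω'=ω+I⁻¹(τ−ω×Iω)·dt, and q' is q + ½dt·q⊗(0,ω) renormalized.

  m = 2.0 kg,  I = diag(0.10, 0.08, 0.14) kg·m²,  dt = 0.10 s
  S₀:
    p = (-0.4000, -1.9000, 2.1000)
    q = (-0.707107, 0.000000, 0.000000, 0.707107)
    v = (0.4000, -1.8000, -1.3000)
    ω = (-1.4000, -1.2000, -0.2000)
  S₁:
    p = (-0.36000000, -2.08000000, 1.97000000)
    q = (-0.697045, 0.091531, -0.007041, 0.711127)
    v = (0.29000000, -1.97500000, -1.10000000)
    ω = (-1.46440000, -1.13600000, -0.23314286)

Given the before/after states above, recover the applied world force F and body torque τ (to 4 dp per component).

velocity change Δv = (-0.11000000, -0.17500000, 0.20000000)
m·(v₁−v₀)/dt = (-2.2000, -3.5000, 4.0000)
ω₁ − ω₀ = (-0.06440000, 0.06400000, -0.03314286)
I·α + gyro = (-0.0500, 0.0400, -0.0800)

F = (-2.2000, -3.5000, 4.0000)
τ = (-0.0500, 0.0400, -0.0800)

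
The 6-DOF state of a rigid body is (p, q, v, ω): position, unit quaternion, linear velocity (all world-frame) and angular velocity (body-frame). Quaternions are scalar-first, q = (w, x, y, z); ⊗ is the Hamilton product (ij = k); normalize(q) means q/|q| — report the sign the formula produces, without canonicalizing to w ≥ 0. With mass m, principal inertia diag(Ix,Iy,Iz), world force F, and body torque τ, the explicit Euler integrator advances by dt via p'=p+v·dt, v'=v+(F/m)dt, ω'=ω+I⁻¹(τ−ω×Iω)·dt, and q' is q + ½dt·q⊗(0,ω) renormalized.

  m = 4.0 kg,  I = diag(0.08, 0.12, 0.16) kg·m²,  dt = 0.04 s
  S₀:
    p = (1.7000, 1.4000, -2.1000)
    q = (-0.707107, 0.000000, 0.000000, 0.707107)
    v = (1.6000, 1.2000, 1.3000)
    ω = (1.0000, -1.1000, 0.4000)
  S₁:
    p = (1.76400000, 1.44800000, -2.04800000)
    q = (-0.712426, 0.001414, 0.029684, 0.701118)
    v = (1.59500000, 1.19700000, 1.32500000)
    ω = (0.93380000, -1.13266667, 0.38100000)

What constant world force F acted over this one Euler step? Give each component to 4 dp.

v₁ − v₀ = (-0.00500000, -0.00300000, 0.02500000)
m·(v₁−v₀)/dt = (-0.5000, -0.3000, 2.5000)

F = (-0.5000, -0.3000, 2.5000)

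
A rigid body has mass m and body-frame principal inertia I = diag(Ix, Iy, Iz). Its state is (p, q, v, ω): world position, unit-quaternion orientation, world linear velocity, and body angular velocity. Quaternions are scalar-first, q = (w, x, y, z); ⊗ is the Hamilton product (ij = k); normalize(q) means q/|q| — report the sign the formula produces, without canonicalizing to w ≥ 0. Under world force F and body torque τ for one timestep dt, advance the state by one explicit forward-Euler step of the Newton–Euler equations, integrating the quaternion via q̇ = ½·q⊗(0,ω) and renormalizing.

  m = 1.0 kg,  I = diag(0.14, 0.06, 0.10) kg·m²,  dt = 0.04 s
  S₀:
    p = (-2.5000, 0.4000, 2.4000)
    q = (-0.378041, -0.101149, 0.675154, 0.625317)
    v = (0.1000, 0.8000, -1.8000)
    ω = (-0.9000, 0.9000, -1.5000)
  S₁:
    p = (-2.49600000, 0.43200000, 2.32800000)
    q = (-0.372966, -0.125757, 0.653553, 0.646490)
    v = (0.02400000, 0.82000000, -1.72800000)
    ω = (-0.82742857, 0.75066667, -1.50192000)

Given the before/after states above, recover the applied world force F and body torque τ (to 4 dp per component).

ω₁ − ω₀ = (0.07257143, -0.14933333, -0.00192000)
gyro term ω₀×Iω₀ = (-0.0540, 0.0540, 0.0648)
I·α + gyro = (0.2000, -0.1700, 0.0600)
velocity change Δv = (-0.07600000, 0.02000000, 0.07200000)
applied force F = (-1.9000, 0.5000, 1.8000)

F = (-1.9000, 0.5000, 1.8000)
τ = (0.2000, -0.1700, 0.0600)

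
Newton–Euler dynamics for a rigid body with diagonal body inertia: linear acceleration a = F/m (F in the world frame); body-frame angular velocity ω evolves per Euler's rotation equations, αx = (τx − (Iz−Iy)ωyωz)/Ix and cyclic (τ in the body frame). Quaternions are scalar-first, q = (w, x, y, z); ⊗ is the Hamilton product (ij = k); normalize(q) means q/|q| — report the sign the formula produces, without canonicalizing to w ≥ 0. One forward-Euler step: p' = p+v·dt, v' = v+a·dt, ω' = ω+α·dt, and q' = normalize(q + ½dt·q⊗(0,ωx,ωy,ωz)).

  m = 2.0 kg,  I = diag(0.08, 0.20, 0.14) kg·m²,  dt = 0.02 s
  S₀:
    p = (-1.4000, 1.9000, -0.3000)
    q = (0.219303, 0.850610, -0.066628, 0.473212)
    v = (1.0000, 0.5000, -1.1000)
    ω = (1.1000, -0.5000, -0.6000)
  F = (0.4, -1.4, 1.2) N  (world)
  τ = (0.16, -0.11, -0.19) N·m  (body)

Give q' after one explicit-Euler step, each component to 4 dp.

q' = (0.2124, 0.8557, -0.0574, 0.4683)

Hamilton product q⊗(0,ω) = (-0.6850578, 0.5178161, 0.9212477, -0.4835960)
q' = normalize(q + ½dt·q⊗(0,ω)) = (0.2124, 0.8557, -0.0574, 0.4683)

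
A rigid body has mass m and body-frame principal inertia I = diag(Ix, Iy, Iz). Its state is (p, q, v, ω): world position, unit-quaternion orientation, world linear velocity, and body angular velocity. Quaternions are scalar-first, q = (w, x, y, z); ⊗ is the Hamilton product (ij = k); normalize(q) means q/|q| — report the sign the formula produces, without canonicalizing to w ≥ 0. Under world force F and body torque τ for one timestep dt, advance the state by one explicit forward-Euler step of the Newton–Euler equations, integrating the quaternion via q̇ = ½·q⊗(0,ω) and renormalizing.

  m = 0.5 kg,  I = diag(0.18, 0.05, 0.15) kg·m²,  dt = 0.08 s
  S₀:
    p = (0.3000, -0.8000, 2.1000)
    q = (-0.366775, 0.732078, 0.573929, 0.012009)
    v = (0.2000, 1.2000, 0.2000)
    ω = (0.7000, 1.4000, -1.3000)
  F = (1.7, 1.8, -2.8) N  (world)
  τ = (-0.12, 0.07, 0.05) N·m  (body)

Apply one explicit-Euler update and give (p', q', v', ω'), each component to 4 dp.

a = (3.4000, 3.6000, -5.6000)
p + v·dt = (0.3160, -0.7040, 2.1160)
new velocity v' = (0.4720, 1.4880, -0.2480)
precession coupling ω×(Iω) = (-0.1820, -0.0273, -0.1274)
angular accel α = (0.3444, 1.9460, 1.1827)
ω' = ω + α·dt = (0.7276, 1.5557, -1.2054)
Hamilton product q⊗(0,ω) = (-1.3003435, -1.0196628, 0.4466227, 1.0999664)
updated quaternion q' = (-0.4174, 0.6890, 0.5898, 0.0558)

p' = (0.3160, -0.7040, 2.1160)
q' = (-0.4174, 0.6890, 0.5898, 0.0558)
v' = (0.4720, 1.4880, -0.2480)
ω' = (0.7276, 1.5557, -1.2054)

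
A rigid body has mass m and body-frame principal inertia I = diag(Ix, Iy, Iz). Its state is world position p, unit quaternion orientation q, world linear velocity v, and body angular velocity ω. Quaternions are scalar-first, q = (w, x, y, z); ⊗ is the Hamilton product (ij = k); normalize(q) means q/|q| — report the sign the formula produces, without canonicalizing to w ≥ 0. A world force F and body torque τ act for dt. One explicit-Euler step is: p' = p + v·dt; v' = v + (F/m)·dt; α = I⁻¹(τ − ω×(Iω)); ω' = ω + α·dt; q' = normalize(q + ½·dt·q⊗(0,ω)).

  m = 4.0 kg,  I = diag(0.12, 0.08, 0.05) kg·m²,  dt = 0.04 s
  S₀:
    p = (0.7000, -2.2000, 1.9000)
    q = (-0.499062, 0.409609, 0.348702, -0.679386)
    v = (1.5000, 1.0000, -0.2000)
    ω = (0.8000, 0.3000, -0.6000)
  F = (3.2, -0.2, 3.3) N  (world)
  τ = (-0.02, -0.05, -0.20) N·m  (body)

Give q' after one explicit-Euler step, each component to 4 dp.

q' = (-0.5157, 0.4014, 0.3397, -0.6764)

2q̇ = q⊗(0,ω) = (-0.8399294, -0.4046550, -0.4474620, 0.1433583)
updated quaternion q' = (-0.5157, 0.4014, 0.3397, -0.6764)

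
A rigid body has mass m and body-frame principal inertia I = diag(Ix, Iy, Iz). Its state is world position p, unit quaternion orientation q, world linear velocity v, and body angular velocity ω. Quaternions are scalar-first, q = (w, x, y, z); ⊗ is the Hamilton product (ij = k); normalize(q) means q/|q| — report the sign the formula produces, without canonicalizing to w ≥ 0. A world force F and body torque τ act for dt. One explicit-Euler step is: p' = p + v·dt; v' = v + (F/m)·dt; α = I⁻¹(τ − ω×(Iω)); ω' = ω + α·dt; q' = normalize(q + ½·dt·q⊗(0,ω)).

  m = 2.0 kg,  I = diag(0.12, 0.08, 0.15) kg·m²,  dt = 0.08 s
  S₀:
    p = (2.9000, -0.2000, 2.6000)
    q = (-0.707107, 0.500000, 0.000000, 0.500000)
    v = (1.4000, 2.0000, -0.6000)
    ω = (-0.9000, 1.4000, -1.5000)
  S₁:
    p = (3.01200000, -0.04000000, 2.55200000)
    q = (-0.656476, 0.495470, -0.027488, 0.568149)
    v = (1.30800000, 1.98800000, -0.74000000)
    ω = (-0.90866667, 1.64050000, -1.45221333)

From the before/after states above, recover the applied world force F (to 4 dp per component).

F = (-2.3000, -0.3000, -3.5000)

Δv = v₁−v₀ = (-0.09200000, -0.01200000, -0.14000000)
applied force F = (-2.3000, -0.3000, -3.5000)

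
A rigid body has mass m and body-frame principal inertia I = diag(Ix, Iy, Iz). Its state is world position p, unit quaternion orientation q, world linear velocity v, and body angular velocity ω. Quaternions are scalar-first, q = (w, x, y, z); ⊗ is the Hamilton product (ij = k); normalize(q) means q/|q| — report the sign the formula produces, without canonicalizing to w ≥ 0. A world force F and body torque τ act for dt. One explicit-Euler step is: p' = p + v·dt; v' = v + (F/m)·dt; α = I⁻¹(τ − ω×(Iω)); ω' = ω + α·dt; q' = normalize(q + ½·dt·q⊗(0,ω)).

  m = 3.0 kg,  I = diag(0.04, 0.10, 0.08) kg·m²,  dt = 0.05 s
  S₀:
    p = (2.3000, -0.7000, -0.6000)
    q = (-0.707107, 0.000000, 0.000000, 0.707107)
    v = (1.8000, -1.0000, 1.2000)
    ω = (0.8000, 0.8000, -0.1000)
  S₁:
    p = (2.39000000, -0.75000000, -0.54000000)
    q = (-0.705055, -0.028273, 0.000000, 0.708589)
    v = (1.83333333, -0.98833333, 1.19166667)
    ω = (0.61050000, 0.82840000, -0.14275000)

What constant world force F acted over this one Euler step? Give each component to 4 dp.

v₁ − v₀ = (0.03333333, 0.01166667, -0.00833333)
m·(v₁−v₀)/dt = (2.0000, 0.7000, -0.5000)

F = (2.0000, 0.7000, -0.5000)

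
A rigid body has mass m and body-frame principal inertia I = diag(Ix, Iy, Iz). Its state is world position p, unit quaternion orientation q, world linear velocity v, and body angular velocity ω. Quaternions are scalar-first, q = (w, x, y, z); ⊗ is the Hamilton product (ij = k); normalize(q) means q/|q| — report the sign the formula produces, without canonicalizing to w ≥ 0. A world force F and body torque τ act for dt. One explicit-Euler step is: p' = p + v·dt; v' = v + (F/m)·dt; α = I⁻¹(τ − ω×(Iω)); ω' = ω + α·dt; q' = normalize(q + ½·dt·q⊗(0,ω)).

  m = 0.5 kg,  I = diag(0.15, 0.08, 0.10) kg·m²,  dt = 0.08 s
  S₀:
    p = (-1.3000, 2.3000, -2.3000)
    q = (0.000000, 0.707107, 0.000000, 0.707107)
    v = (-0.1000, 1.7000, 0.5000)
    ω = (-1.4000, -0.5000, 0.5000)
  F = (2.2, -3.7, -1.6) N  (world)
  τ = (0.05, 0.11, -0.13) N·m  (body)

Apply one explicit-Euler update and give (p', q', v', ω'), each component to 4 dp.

p' = (-1.3080, 2.4360, -2.2600)
q' = (0.0254, 0.7198, -0.0536, 0.6916)
v' = (0.2520, 1.1080, 0.2440)
ω' = (-1.3707, -0.3550, 0.4352)

a = F/m = (4.4000, -7.4000, -3.2000)
p' = p + v·dt = (-1.3080, 2.4360, -2.2600)
v + (F/m)dt = (0.2520, 1.1080, 0.2440)
α = I⁻¹(τ − ω×Iω) = (0.3667, 1.8125, -0.8100)
ω + α·dt = (-1.3707, -0.3550, 0.4352)
Hamilton product q⊗(0,ω) = (0.6363963, 0.3535535, -1.3435033, -0.3535535)
q' = normalize(q + ½dt·q⊗(0,ω)) = (0.0254, 0.7198, -0.0536, 0.6916)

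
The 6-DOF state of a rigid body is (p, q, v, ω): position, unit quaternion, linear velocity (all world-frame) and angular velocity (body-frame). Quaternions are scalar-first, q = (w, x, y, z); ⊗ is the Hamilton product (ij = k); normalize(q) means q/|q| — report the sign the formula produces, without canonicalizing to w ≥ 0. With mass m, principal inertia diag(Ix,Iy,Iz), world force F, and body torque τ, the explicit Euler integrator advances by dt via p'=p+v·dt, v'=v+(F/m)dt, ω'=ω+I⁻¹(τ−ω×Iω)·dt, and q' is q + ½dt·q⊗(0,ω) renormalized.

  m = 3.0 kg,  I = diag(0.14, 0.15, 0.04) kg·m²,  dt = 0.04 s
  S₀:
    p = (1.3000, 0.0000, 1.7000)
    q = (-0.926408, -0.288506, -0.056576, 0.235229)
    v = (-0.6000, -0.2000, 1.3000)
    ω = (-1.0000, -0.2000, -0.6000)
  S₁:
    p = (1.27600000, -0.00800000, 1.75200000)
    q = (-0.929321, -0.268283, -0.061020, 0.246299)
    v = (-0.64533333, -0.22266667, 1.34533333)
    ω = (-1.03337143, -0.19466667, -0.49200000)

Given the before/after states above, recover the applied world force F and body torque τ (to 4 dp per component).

F = (-3.4000, -1.7000, 3.4000)
τ = (-0.1300, 0.0800, 0.1100)

ω₁ − ω₀ = (-0.03337143, 0.00533333, 0.10800000)
gyro term ω₀×Iω₀ = (-0.0132, 0.0600, 0.0020)
I·α + gyro = (-0.1300, 0.0800, 0.1100)
Δv = v₁−v₀ = (-0.04533333, -0.02266667, 0.04533333)
applied force F = (-3.4000, -1.7000, 3.4000)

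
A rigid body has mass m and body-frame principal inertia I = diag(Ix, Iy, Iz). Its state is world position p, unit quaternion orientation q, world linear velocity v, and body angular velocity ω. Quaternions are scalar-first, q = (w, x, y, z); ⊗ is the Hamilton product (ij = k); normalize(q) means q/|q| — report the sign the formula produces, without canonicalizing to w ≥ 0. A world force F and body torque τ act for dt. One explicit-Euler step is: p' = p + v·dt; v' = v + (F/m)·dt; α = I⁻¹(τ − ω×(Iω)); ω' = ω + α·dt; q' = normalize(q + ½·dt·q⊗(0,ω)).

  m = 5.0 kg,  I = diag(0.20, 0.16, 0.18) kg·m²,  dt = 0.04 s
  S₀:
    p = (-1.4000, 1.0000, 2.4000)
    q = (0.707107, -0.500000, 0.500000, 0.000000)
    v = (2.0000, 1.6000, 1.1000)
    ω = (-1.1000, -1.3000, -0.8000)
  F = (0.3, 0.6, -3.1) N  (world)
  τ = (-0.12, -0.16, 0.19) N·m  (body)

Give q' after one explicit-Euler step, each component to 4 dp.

q' = (0.7086, -0.5232, 0.4733, 0.0127)

q⊗(0,ω) = (0.1000000, -1.1778177, -1.3192391, 0.6343144)
q' = normalize(q + ½dt·q⊗(0,ω)) = (0.7086, -0.5232, 0.4733, 0.0127)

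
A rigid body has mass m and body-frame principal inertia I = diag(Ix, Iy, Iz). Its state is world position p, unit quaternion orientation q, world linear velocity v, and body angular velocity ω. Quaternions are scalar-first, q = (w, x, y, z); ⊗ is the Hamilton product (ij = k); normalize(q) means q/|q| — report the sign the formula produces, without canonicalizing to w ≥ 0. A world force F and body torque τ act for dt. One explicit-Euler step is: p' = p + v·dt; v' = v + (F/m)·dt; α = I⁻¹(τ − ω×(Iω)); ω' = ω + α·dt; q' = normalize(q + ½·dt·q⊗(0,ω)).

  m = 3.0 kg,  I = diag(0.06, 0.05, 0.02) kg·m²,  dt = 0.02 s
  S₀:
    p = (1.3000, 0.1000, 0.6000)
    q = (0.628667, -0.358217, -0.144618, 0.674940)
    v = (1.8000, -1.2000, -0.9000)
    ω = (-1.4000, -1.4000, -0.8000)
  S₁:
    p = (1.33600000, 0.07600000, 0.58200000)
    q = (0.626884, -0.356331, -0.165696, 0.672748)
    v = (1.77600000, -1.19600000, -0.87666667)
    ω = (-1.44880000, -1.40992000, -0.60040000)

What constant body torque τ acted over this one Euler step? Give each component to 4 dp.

τ = (-0.1800, 0.0200, 0.1800)

rate change Δω = (-0.04880000, -0.00992000, 0.19960000)
applied torque τ = (-0.1800, 0.0200, 0.1800)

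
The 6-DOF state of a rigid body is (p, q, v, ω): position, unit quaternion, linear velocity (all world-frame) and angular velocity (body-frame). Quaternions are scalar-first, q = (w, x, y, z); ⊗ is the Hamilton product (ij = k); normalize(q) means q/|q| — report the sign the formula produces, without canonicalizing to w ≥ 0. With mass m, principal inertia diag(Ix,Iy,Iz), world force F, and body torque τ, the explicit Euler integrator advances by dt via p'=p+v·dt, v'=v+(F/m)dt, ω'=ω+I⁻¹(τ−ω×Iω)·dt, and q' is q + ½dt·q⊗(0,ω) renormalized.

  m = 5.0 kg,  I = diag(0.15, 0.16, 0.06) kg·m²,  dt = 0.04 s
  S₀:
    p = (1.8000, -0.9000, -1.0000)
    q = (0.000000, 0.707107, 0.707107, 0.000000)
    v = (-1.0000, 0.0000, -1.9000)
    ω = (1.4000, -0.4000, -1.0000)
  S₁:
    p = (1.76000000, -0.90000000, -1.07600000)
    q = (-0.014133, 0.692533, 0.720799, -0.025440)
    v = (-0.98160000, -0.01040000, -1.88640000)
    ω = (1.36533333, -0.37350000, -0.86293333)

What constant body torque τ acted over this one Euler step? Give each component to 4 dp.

τ = (-0.1700, -0.0200, 0.2000)

rate change Δω = (-0.03466667, 0.02650000, 0.13706667)
applied torque τ = (-0.1700, -0.0200, 0.2000)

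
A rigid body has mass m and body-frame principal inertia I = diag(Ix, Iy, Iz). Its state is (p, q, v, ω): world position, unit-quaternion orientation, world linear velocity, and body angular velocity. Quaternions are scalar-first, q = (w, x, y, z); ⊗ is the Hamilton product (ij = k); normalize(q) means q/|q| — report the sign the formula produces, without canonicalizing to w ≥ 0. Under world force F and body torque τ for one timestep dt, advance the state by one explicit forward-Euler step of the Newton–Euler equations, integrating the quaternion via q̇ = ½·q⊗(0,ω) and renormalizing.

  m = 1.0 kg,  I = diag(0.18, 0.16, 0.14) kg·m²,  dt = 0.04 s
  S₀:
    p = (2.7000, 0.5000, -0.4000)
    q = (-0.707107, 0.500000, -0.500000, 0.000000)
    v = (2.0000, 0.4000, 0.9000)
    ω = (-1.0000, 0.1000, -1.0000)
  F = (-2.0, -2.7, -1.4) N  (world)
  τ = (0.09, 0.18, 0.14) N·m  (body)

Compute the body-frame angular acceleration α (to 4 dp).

α = (0.4889, 0.8750, 0.9857)

precession coupling ω×(Iω) = (0.0020, 0.0400, 0.0020)
α = I⁻¹(τ − ω×Iω) = (0.4889, 0.8750, 0.9857)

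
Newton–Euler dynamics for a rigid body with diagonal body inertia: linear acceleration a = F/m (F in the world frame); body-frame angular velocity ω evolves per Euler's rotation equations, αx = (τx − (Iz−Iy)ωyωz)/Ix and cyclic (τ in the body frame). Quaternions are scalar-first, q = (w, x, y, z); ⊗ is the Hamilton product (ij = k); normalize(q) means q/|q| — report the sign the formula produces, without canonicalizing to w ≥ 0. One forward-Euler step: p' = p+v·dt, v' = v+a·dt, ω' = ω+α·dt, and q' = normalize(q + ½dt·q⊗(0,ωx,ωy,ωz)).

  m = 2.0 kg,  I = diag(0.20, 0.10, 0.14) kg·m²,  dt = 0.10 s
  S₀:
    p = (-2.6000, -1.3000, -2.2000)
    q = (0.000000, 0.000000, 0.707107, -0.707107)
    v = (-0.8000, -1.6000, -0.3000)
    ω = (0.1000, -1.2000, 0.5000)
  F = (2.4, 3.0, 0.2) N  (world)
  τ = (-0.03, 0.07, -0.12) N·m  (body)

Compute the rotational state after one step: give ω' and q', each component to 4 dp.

ω' = (0.0970, -1.1330, 0.4057)
q' = (0.0600, -0.0247, 0.7021, -0.7091)

ω×(Iω) gyroscopic = (-0.0240, 0.0030, 0.0120)
angular accel α = (-0.0300, 0.6700, -0.9429)
new body rate ω' = (0.0970, -1.1330, 0.4057)
Hamilton product q⊗(0,ω) = (1.2020819, -0.4949749, -0.0707107, -0.0707107)
q + ½dt·q⊗(0,ω), renormalized = (0.0600, -0.0247, 0.7021, -0.7091)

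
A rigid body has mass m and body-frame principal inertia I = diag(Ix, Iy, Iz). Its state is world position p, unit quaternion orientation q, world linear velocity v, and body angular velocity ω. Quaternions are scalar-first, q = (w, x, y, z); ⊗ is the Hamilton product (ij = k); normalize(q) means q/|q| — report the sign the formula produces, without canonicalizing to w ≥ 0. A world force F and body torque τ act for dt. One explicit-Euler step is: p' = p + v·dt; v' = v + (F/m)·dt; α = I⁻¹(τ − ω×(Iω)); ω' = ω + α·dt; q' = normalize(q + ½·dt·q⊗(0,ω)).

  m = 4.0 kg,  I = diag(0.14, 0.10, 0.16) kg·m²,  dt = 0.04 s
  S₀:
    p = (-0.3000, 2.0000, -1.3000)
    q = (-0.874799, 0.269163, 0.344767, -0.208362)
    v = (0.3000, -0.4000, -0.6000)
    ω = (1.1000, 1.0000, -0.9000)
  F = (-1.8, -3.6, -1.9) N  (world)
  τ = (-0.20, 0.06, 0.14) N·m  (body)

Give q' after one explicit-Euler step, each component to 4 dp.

q⊗(0,ω) = (-0.8283721, -1.0642072, -0.8617505, 0.6772384)
q + ½dt·q⊗(0,ω), renormalized = (-0.8908, 0.2477, 0.3273, -0.1947)

q' = (-0.8908, 0.2477, 0.3273, -0.1947)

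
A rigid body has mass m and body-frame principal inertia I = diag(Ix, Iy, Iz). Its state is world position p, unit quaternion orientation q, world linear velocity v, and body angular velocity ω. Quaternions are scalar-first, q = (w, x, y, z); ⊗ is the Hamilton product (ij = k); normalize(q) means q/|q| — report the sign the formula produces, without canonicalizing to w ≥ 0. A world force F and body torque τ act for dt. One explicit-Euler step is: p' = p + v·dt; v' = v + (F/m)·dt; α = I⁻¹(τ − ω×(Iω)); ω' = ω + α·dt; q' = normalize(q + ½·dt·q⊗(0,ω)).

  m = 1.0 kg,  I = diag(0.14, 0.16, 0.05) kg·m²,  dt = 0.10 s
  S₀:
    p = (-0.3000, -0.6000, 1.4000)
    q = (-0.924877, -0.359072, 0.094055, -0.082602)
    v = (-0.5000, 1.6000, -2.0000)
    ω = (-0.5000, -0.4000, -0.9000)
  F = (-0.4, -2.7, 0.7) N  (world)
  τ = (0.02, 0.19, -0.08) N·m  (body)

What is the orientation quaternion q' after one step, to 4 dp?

q' = (-0.9343, -0.3413, 0.0983, -0.0314)

q⊗(0,ω) = (-0.2162558, 0.3447482, 0.0880870, 1.0230456)
q + ½dt·q⊗(0,ω), renormalized = (-0.9343, -0.3413, 0.0983, -0.0314)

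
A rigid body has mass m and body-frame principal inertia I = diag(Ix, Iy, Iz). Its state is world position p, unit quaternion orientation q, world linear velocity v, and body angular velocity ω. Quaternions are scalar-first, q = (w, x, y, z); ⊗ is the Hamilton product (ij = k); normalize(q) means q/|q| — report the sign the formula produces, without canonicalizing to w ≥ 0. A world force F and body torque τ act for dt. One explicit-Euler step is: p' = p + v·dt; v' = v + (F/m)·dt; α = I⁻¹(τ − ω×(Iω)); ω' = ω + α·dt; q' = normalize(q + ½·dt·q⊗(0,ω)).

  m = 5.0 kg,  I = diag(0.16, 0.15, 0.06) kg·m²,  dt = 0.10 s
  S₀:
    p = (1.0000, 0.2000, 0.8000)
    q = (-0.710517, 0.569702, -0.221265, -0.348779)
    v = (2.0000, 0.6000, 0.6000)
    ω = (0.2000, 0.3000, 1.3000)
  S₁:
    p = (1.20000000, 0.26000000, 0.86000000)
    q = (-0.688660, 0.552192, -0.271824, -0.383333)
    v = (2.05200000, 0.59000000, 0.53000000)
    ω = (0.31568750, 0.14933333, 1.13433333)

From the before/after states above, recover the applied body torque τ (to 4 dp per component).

rate change Δω = (0.11568750, -0.15066667, -0.16566667)
τ = I·(Δω/dt) + ω₀×(Iω₀) = (0.1500, -0.2000, -0.1000)

τ = (0.1500, -0.2000, -0.1000)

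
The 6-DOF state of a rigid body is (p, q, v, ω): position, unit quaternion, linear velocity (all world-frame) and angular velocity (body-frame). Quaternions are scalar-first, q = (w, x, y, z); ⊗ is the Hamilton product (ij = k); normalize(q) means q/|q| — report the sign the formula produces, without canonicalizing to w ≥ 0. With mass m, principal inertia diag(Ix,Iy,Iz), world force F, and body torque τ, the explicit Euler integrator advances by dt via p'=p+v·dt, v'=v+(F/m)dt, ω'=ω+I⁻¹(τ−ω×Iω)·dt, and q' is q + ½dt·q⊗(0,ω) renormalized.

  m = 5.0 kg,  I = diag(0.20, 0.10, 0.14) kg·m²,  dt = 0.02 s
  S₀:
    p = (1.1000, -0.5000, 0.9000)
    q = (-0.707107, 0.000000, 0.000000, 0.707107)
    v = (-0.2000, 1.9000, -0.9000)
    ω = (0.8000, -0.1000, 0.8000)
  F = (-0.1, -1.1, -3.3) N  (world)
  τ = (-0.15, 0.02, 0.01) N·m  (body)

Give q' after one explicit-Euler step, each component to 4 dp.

q' = (-0.7127, -0.0049, 0.0064, 0.7014)

q⊗(0,ω) = (-0.5656856, -0.4949749, 0.6363963, -0.5656856)
updated quaternion q' = (-0.7127, -0.0049, 0.0064, 0.7014)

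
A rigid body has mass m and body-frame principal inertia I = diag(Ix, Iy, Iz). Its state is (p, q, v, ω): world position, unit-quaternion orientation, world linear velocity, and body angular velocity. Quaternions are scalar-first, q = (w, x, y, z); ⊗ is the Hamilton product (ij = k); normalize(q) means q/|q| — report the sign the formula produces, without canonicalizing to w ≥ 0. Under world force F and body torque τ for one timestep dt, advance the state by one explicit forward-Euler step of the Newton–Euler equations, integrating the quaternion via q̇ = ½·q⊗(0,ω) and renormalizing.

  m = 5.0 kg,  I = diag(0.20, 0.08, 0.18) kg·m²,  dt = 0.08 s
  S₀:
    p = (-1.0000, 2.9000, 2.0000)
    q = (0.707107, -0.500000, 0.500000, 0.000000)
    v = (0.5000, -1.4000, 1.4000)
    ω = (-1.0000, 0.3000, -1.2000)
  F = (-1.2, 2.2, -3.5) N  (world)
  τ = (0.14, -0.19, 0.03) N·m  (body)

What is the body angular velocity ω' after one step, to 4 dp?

(τ − ω×Iω)/I = (0.8800, -2.6750, -0.0333)
ω + α·dt = (-0.9296, 0.0860, -1.2027)

ω' = (-0.9296, 0.0860, -1.2027)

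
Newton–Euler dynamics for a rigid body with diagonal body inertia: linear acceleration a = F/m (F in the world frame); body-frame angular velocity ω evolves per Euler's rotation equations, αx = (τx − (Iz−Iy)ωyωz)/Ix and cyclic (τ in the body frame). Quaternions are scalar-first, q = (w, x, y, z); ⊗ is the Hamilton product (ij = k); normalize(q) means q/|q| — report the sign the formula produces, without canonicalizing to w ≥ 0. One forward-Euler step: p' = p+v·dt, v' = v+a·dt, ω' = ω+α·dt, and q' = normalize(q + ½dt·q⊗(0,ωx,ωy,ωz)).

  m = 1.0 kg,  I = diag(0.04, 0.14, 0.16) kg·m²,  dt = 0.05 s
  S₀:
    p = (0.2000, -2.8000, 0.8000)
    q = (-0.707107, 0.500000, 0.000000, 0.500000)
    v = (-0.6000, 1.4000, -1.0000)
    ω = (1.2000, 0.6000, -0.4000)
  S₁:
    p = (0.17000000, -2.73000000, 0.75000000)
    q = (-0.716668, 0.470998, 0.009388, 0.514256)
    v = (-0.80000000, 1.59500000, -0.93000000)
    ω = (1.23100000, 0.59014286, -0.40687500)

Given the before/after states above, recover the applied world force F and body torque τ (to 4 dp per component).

ω₁ − ω₀ = (0.03100000, -0.00985714, -0.00687500)
gyro term ω₀×Iω₀ = (-0.0048, 0.0576, 0.0720)
applied torque τ = (0.0200, 0.0300, 0.0500)
v₁ − v₀ = (-0.20000000, 0.19500000, 0.07000000)
F = m·Δv/dt = (-4.0000, 3.9000, 1.4000)

F = (-4.0000, 3.9000, 1.4000)
τ = (0.0200, 0.0300, 0.0500)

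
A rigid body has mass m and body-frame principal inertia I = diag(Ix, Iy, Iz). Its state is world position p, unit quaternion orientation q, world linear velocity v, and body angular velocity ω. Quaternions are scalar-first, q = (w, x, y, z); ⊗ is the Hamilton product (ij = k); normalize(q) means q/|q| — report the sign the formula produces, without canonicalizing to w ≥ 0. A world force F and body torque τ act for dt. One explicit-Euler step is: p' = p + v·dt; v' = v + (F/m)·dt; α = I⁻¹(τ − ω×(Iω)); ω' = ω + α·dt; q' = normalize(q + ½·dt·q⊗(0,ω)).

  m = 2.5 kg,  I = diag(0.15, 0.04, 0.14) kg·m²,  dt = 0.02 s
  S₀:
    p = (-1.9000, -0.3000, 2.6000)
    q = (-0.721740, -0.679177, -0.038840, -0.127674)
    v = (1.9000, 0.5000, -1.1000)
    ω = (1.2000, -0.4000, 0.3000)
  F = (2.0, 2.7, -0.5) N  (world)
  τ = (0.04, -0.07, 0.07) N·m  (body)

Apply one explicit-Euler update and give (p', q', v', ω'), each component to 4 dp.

p + v·dt = (-1.8620, -0.2900, 2.5780)
v + (F/m)dt = (1.9160, 0.5216, -1.1040)
(τ − ω×Iω)/I = (0.3467, -1.8400, 0.1229)
ω + α·dt = (1.2069, -0.4368, 0.3025)
2q̇ = q⊗(0,ω) = (0.8377786, -0.9288096, 0.3392403, 0.1017568)
q + ½dt·q⊗(0,ω), renormalized = (-0.7133, -0.6884, -0.0354, -0.1266)

p' = (-1.8620, -0.2900, 2.5780)
q' = (-0.7133, -0.6884, -0.0354, -0.1266)
v' = (1.9160, 0.5216, -1.1040)
ω' = (1.2069, -0.4368, 0.3025)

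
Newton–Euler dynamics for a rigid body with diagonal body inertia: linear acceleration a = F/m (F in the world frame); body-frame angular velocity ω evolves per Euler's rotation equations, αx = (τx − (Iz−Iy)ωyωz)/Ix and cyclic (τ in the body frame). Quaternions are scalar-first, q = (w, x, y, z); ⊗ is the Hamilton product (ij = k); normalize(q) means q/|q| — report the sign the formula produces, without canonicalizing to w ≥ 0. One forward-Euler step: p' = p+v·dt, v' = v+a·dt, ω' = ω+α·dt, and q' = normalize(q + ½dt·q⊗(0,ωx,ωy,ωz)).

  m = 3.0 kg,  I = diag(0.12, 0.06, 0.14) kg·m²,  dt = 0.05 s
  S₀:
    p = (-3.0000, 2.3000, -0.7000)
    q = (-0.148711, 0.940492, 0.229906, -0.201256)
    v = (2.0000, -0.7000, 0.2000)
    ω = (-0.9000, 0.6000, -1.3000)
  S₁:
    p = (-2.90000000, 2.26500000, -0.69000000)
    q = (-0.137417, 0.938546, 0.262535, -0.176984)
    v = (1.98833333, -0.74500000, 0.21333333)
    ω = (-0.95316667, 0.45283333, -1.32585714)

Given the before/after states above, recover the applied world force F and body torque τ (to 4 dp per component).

rate change Δω = (-0.05316667, -0.14716667, -0.02585714)
precession coupling = (-0.0624, -0.0234, 0.0324)
τ = I·(Δω/dt) + ω₀×(Iω₀) = (-0.1900, -0.2000, -0.0400)
v₁ − v₀ = (-0.01166667, -0.04500000, 0.01333333)
applied force F = (-0.7000, -2.7000, 0.8000)

F = (-0.7000, -2.7000, 0.8000)
τ = (-0.1900, -0.2000, -0.0400)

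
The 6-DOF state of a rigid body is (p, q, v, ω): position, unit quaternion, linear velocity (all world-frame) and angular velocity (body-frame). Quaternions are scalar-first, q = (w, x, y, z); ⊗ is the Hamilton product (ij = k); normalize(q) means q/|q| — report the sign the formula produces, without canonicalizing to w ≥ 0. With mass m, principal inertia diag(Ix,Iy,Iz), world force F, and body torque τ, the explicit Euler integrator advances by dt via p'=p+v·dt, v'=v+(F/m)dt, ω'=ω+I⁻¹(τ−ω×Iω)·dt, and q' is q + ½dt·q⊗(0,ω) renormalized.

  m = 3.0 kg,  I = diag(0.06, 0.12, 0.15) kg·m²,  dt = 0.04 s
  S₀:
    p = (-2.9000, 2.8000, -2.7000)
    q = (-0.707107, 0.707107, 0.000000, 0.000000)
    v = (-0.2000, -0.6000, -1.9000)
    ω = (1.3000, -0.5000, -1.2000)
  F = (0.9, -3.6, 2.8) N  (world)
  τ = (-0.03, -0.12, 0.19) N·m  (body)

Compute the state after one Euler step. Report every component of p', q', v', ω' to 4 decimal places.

p' = (-2.9080, 2.7760, -2.7760)
q' = (-0.7250, 0.6883, 0.0240, 0.0099)
v' = (-0.1880, -0.6480, -1.8627)
ω' = (1.2680, -0.5868, -1.1389)

α = I⁻¹(τ − ω×Iω) = (-0.8000, -2.1700, 1.5267)
ω + α·dt = (1.2680, -0.5868, -1.1389)
q⊗(0,ω) = (-0.9192391, -0.9192391, 1.2020819, 0.4949749)
q' = normalize(q + ½dt·q⊗(0,ω)) = (-0.7250, 0.6883, 0.0240, 0.0099)
a = F/m = (0.3000, -1.2000, 0.9333)
p + v·dt = (-2.9080, 2.7760, -2.7760)
v' = v + a·dt = (-0.1880, -0.6480, -1.8627)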